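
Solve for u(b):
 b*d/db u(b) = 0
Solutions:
 u(b) = C1


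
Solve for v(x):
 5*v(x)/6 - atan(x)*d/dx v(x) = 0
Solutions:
 v(x) = C1*exp(5*Integral(1/atan(x), x)/6)


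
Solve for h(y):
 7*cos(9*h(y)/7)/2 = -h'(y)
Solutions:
 7*y/2 - 7*log(sin(9*h(y)/7) - 1)/18 + 7*log(sin(9*h(y)/7) + 1)/18 = C1


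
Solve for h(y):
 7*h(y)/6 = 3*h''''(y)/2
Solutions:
 h(y) = C1*exp(-sqrt(3)*7^(1/4)*y/3) + C2*exp(sqrt(3)*7^(1/4)*y/3) + C3*sin(sqrt(3)*7^(1/4)*y/3) + C4*cos(sqrt(3)*7^(1/4)*y/3)


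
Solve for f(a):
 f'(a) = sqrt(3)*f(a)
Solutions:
 f(a) = C1*exp(sqrt(3)*a)


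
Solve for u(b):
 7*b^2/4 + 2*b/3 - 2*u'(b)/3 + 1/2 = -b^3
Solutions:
 u(b) = C1 + 3*b^4/8 + 7*b^3/8 + b^2/2 + 3*b/4


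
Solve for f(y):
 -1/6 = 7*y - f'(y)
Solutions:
 f(y) = C1 + 7*y^2/2 + y/6


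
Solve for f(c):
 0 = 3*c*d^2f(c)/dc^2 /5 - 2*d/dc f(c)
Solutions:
 f(c) = C1 + C2*c^(13/3)


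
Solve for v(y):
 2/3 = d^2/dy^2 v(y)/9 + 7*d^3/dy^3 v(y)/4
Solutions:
 v(y) = C1 + C2*y + C3*exp(-4*y/63) + 3*y^2


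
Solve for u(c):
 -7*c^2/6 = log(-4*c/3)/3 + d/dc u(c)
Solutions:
 u(c) = C1 - 7*c^3/18 - c*log(-c)/3 + c*(-log(2) + 1/3 + log(6)/3)


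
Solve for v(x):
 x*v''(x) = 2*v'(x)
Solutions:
 v(x) = C1 + C2*x^3


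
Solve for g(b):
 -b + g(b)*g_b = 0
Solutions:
 g(b) = -sqrt(C1 + b^2)
 g(b) = sqrt(C1 + b^2)


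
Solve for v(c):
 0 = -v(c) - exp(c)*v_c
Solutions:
 v(c) = C1*exp(exp(-c))


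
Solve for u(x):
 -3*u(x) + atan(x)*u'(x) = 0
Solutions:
 u(x) = C1*exp(3*Integral(1/atan(x), x))


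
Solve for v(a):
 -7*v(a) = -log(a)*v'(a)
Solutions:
 v(a) = C1*exp(7*li(a))


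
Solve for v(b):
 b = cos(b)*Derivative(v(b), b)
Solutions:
 v(b) = C1 + Integral(b/cos(b), b)


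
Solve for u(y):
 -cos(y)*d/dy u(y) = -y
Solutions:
 u(y) = C1 + Integral(y/cos(y), y)


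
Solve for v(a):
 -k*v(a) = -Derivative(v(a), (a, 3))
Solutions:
 v(a) = C1*exp(a*k^(1/3)) + C2*exp(a*k^(1/3)*(-1 + sqrt(3)*I)/2) + C3*exp(-a*k^(1/3)*(1 + sqrt(3)*I)/2)


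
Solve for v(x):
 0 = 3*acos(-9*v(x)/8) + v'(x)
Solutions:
 Integral(1/acos(-9*_y/8), (_y, v(x))) = C1 - 3*x


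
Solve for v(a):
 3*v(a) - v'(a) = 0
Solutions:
 v(a) = C1*exp(3*a)


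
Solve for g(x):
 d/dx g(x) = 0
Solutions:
 g(x) = C1


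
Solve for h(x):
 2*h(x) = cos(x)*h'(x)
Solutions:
 h(x) = C1*(sin(x) + 1)/(sin(x) - 1)


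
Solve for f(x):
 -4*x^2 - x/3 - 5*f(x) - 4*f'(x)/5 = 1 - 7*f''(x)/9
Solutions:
 f(x) = C1*exp(3*x*(6 - sqrt(911))/35) + C2*exp(3*x*(6 + sqrt(911))/35) - 4*x^2/5 + 71*x/375 - 13477/28125


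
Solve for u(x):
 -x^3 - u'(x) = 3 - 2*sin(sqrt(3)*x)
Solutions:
 u(x) = C1 - x^4/4 - 3*x - 2*sqrt(3)*cos(sqrt(3)*x)/3


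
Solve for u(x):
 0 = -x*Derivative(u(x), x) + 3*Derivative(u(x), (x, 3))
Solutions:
 u(x) = C1 + Integral(C2*airyai(3^(2/3)*x/3) + C3*airybi(3^(2/3)*x/3), x)


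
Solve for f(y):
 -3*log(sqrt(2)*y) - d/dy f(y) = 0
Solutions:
 f(y) = C1 - 3*y*log(y) - 3*y*log(2)/2 + 3*y


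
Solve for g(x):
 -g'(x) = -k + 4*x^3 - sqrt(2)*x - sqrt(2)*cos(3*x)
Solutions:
 g(x) = C1 + k*x - x^4 + sqrt(2)*x^2/2 + sqrt(2)*sin(3*x)/3


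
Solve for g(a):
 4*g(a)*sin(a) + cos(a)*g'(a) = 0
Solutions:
 g(a) = C1*cos(a)^4


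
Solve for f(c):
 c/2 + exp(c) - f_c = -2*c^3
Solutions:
 f(c) = C1 + c^4/2 + c^2/4 + exp(c)


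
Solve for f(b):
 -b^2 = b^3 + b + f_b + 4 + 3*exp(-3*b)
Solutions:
 f(b) = C1 - b^4/4 - b^3/3 - b^2/2 - 4*b + exp(-3*b)


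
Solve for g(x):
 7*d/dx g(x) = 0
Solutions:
 g(x) = C1


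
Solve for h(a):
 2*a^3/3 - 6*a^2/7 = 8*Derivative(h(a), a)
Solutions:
 h(a) = C1 + a^4/48 - a^3/28


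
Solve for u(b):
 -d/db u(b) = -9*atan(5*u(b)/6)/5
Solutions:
 Integral(1/atan(5*_y/6), (_y, u(b))) = C1 + 9*b/5


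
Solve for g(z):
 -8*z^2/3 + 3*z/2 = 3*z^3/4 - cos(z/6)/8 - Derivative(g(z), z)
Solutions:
 g(z) = C1 + 3*z^4/16 + 8*z^3/9 - 3*z^2/4 - 3*sin(z/6)/4


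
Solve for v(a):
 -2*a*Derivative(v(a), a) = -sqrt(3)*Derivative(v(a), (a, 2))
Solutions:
 v(a) = C1 + C2*erfi(3^(3/4)*a/3)


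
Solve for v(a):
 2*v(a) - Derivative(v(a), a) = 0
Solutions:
 v(a) = C1*exp(2*a)


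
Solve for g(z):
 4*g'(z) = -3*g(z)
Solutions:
 g(z) = C1*exp(-3*z/4)


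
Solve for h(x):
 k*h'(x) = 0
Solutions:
 h(x) = C1


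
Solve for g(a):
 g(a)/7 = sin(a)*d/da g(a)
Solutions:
 g(a) = C1*(cos(a) - 1)^(1/14)/(cos(a) + 1)^(1/14)


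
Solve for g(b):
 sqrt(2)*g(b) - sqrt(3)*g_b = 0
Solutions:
 g(b) = C1*exp(sqrt(6)*b/3)


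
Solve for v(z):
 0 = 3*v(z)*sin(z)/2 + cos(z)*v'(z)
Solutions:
 v(z) = C1*cos(z)^(3/2)


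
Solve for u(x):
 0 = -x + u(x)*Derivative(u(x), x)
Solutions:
 u(x) = -sqrt(C1 + x^2)
 u(x) = sqrt(C1 + x^2)


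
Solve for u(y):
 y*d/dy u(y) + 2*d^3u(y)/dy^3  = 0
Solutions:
 u(y) = C1 + Integral(C2*airyai(-2^(2/3)*y/2) + C3*airybi(-2^(2/3)*y/2), y)


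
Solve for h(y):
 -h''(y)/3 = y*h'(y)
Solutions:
 h(y) = C1 + C2*erf(sqrt(6)*y/2)


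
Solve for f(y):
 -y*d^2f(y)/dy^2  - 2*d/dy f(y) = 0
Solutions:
 f(y) = C1 + C2/y


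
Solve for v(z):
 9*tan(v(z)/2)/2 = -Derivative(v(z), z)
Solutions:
 v(z) = -2*asin(C1*exp(-9*z/4)) + 2*pi
 v(z) = 2*asin(C1*exp(-9*z/4))


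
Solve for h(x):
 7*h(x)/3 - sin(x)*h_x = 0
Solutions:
 h(x) = C1*(cos(x) - 1)^(7/6)/(cos(x) + 1)^(7/6)


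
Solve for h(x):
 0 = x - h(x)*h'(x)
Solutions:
 h(x) = -sqrt(C1 + x^2)
 h(x) = sqrt(C1 + x^2)


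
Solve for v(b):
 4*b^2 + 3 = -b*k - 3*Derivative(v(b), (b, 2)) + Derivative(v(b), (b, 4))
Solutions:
 v(b) = C1 + C2*b + C3*exp(-sqrt(3)*b) + C4*exp(sqrt(3)*b) - b^4/9 - b^3*k/18 - 17*b^2/18


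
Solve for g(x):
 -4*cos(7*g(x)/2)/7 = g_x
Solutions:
 g(x) = -2*asin((C1 + exp(4*x))/(C1 - exp(4*x)))/7 + 2*pi/7
 g(x) = 2*asin((C1 + exp(4*x))/(C1 - exp(4*x)))/7


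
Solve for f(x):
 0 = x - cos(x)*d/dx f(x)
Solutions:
 f(x) = C1 + Integral(x/cos(x), x)


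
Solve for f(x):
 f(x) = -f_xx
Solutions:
 f(x) = C1*sin(x) + C2*cos(x)


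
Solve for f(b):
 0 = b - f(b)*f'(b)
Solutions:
 f(b) = -sqrt(C1 + b^2)
 f(b) = sqrt(C1 + b^2)


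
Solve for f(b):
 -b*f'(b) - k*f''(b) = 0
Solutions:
 f(b) = C1 + C2*sqrt(k)*erf(sqrt(2)*b*sqrt(1/k)/2)


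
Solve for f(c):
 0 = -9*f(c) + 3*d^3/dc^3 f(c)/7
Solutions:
 f(c) = C3*exp(21^(1/3)*c) + (C1*sin(3^(5/6)*7^(1/3)*c/2) + C2*cos(3^(5/6)*7^(1/3)*c/2))*exp(-21^(1/3)*c/2)


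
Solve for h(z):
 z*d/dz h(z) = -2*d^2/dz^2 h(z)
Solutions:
 h(z) = C1 + C2*erf(z/2)


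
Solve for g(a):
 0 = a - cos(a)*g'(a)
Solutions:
 g(a) = C1 + Integral(a/cos(a), a)


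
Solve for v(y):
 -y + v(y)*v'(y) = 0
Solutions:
 v(y) = -sqrt(C1 + y^2)
 v(y) = sqrt(C1 + y^2)


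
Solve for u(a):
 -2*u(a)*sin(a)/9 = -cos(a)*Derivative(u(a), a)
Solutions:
 u(a) = C1/cos(a)^(2/9)


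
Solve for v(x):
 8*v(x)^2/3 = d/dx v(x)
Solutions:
 v(x) = -3/(C1 + 8*x)


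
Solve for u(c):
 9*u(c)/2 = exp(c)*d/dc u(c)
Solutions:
 u(c) = C1*exp(-9*exp(-c)/2)


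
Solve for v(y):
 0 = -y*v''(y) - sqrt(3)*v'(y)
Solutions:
 v(y) = C1 + C2*y^(1 - sqrt(3))


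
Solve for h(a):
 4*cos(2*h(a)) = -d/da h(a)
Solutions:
 h(a) = -asin((C1 + exp(16*a))/(C1 - exp(16*a)))/2 + pi/2
 h(a) = asin((C1 + exp(16*a))/(C1 - exp(16*a)))/2


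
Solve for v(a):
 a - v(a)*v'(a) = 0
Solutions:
 v(a) = -sqrt(C1 + a^2)
 v(a) = sqrt(C1 + a^2)


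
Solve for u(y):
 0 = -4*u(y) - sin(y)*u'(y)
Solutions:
 u(y) = C1*(cos(y)^2 + 2*cos(y) + 1)/(cos(y)^2 - 2*cos(y) + 1)


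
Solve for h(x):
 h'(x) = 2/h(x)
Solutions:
 h(x) = -sqrt(C1 + 4*x)
 h(x) = sqrt(C1 + 4*x)


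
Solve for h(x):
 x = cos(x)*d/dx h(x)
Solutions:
 h(x) = C1 + Integral(x/cos(x), x)


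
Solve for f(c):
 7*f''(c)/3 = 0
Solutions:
 f(c) = C1 + C2*c


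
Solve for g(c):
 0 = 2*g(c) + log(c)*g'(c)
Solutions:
 g(c) = C1*exp(-2*li(c))


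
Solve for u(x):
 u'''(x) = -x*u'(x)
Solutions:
 u(x) = C1 + Integral(C2*airyai(-x) + C3*airybi(-x), x)


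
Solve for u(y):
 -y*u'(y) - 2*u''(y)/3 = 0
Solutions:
 u(y) = C1 + C2*erf(sqrt(3)*y/2)


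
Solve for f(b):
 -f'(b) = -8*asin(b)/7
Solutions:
 f(b) = C1 + 8*b*asin(b)/7 + 8*sqrt(1 - b^2)/7


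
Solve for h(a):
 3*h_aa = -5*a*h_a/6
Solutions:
 h(a) = C1 + C2*erf(sqrt(5)*a/6)


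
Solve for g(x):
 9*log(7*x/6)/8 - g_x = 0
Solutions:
 g(x) = C1 + 9*x*log(x)/8 - 9*x*log(6)/8 - 9*x/8 + 9*x*log(7)/8


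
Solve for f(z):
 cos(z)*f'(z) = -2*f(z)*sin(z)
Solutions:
 f(z) = C1*cos(z)^2


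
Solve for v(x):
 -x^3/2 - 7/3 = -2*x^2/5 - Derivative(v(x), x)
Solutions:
 v(x) = C1 + x^4/8 - 2*x^3/15 + 7*x/3


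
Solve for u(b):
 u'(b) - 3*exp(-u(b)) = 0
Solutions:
 u(b) = log(C1 + 3*b)


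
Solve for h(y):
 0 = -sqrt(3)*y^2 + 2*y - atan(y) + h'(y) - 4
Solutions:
 h(y) = C1 + sqrt(3)*y^3/3 - y^2 + y*atan(y) + 4*y - log(y^2 + 1)/2


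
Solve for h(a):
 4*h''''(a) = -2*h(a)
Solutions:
 h(a) = (C1*sin(2^(1/4)*a/2) + C2*cos(2^(1/4)*a/2))*exp(-2^(1/4)*a/2) + (C3*sin(2^(1/4)*a/2) + C4*cos(2^(1/4)*a/2))*exp(2^(1/4)*a/2)


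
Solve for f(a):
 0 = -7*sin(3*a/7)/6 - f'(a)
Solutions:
 f(a) = C1 + 49*cos(3*a/7)/18


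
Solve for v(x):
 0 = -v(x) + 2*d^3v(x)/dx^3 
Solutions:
 v(x) = C3*exp(2^(2/3)*x/2) + (C1*sin(2^(2/3)*sqrt(3)*x/4) + C2*cos(2^(2/3)*sqrt(3)*x/4))*exp(-2^(2/3)*x/4)


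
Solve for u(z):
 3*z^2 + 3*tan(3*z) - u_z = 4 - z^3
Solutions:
 u(z) = C1 + z^4/4 + z^3 - 4*z - log(cos(3*z))


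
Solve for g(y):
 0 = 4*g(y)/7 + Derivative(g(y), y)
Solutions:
 g(y) = C1*exp(-4*y/7)


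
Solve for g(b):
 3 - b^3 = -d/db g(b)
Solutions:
 g(b) = C1 + b^4/4 - 3*b


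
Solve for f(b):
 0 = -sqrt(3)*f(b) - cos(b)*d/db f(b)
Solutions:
 f(b) = C1*(sin(b) - 1)^(sqrt(3)/2)/(sin(b) + 1)^(sqrt(3)/2)


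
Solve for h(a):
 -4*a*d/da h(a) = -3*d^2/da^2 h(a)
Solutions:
 h(a) = C1 + C2*erfi(sqrt(6)*a/3)


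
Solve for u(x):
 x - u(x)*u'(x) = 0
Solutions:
 u(x) = -sqrt(C1 + x^2)
 u(x) = sqrt(C1 + x^2)


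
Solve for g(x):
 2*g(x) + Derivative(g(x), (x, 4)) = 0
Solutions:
 g(x) = (C1*sin(2^(3/4)*x/2) + C2*cos(2^(3/4)*x/2))*exp(-2^(3/4)*x/2) + (C3*sin(2^(3/4)*x/2) + C4*cos(2^(3/4)*x/2))*exp(2^(3/4)*x/2)


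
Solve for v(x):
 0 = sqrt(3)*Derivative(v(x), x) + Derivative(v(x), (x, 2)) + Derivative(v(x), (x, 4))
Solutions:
 v(x) = C1 + C2*exp(2^(1/3)*sqrt(3)*x*(-2/(9 + sqrt(85))^(1/3) + 2^(1/3)*(9 + sqrt(85))^(1/3))/12)*sin(2^(1/3)*x*(2/(9 + sqrt(85))^(1/3) + 2^(1/3)*(9 + sqrt(85))^(1/3))/4) + C3*exp(2^(1/3)*sqrt(3)*x*(-2/(9 + sqrt(85))^(1/3) + 2^(1/3)*(9 + sqrt(85))^(1/3))/12)*cos(2^(1/3)*x*(2/(9 + sqrt(85))^(1/3) + 2^(1/3)*(9 + sqrt(85))^(1/3))/4) + C4*exp(-2^(1/3)*sqrt(3)*x*(-2/(9 + sqrt(85))^(1/3) + 2^(1/3)*(9 + sqrt(85))^(1/3))/6)


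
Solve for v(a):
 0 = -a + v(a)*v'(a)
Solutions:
 v(a) = -sqrt(C1 + a^2)
 v(a) = sqrt(C1 + a^2)


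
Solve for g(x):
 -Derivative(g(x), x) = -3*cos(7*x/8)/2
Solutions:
 g(x) = C1 + 12*sin(7*x/8)/7


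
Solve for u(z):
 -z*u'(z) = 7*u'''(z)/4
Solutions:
 u(z) = C1 + Integral(C2*airyai(-14^(2/3)*z/7) + C3*airybi(-14^(2/3)*z/7), z)


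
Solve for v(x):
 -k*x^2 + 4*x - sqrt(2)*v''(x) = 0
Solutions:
 v(x) = C1 + C2*x - sqrt(2)*k*x^4/24 + sqrt(2)*x^3/3


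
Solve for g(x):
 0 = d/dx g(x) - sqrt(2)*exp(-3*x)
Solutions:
 g(x) = C1 - sqrt(2)*exp(-3*x)/3


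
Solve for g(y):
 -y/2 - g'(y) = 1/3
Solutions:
 g(y) = C1 - y^2/4 - y/3


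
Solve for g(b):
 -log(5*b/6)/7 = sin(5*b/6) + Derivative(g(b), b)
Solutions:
 g(b) = C1 - b*log(b)/7 - b*log(5)/7 + b/7 + b*log(6)/7 + 6*cos(5*b/6)/5


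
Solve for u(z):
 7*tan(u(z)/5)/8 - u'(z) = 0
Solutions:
 u(z) = -5*asin(C1*exp(7*z/40)) + 5*pi
 u(z) = 5*asin(C1*exp(7*z/40))


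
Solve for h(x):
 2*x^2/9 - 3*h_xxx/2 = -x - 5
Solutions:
 h(x) = C1 + C2*x + C3*x^2 + x^5/405 + x^4/36 + 5*x^3/9


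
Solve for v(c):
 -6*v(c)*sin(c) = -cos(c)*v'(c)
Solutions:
 v(c) = C1/cos(c)^6


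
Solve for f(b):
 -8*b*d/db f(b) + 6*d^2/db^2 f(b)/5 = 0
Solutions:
 f(b) = C1 + C2*erfi(sqrt(30)*b/3)


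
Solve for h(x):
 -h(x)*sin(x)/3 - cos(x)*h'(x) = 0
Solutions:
 h(x) = C1*cos(x)^(1/3)


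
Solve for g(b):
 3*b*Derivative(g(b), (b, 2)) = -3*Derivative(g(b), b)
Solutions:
 g(b) = C1 + C2*log(b)


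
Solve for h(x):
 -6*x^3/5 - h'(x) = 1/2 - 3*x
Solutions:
 h(x) = C1 - 3*x^4/10 + 3*x^2/2 - x/2


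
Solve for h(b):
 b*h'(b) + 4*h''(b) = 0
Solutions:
 h(b) = C1 + C2*erf(sqrt(2)*b/4)


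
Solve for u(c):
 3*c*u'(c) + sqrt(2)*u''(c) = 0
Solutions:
 u(c) = C1 + C2*erf(2^(1/4)*sqrt(3)*c/2)


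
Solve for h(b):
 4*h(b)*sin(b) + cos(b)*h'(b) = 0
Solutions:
 h(b) = C1*cos(b)^4


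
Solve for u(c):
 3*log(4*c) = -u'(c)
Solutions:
 u(c) = C1 - 3*c*log(c) - c*log(64) + 3*c


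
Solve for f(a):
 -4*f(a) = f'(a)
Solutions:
 f(a) = C1*exp(-4*a)


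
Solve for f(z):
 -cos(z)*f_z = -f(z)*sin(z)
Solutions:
 f(z) = C1/cos(z)


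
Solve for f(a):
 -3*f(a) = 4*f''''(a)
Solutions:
 f(a) = (C1*sin(3^(1/4)*a/2) + C2*cos(3^(1/4)*a/2))*exp(-3^(1/4)*a/2) + (C3*sin(3^(1/4)*a/2) + C4*cos(3^(1/4)*a/2))*exp(3^(1/4)*a/2)


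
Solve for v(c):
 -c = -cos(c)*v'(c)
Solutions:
 v(c) = C1 + Integral(c/cos(c), c)


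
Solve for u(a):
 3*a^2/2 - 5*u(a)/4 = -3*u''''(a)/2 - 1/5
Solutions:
 u(a) = C1*exp(-5^(1/4)*6^(3/4)*a/6) + C2*exp(5^(1/4)*6^(3/4)*a/6) + C3*sin(5^(1/4)*6^(3/4)*a/6) + C4*cos(5^(1/4)*6^(3/4)*a/6) + 6*a^2/5 + 4/25


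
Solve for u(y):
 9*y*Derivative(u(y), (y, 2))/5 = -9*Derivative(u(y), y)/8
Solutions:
 u(y) = C1 + C2*y^(3/8)


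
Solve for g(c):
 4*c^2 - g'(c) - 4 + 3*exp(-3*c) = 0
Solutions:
 g(c) = C1 + 4*c^3/3 - 4*c - exp(-3*c)


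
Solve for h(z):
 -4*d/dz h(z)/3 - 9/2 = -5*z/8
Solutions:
 h(z) = C1 + 15*z^2/64 - 27*z/8


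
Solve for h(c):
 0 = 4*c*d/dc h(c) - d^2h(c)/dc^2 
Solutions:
 h(c) = C1 + C2*erfi(sqrt(2)*c)


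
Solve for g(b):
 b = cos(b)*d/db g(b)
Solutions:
 g(b) = C1 + Integral(b/cos(b), b)


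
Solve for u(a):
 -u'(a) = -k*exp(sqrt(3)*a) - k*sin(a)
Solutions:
 u(a) = C1 + sqrt(3)*k*exp(sqrt(3)*a)/3 - k*cos(a)


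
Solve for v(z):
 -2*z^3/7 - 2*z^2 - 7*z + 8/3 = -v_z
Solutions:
 v(z) = C1 + z^4/14 + 2*z^3/3 + 7*z^2/2 - 8*z/3


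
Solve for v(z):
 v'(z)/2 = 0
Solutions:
 v(z) = C1


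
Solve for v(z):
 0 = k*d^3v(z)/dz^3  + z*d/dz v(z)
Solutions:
 v(z) = C1 + Integral(C2*airyai(z*(-1/k)^(1/3)) + C3*airybi(z*(-1/k)^(1/3)), z)


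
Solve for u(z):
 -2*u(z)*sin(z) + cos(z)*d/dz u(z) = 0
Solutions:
 u(z) = C1/cos(z)^2


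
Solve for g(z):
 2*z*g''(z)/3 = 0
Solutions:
 g(z) = C1 + C2*z


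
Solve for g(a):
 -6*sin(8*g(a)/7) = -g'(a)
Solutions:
 -6*a + 7*log(cos(8*g(a)/7) - 1)/16 - 7*log(cos(8*g(a)/7) + 1)/16 = C1


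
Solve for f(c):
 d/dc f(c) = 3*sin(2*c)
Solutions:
 f(c) = C1 - 3*cos(2*c)/2


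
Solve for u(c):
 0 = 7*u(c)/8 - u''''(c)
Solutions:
 u(c) = C1*exp(-14^(1/4)*c/2) + C2*exp(14^(1/4)*c/2) + C3*sin(14^(1/4)*c/2) + C4*cos(14^(1/4)*c/2)


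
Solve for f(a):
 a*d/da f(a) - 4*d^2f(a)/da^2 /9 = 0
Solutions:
 f(a) = C1 + C2*erfi(3*sqrt(2)*a/4)


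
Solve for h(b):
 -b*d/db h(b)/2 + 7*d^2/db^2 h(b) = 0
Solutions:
 h(b) = C1 + C2*erfi(sqrt(7)*b/14)


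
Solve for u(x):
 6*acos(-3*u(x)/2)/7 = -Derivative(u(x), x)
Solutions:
 Integral(1/acos(-3*_y/2), (_y, u(x))) = C1 - 6*x/7


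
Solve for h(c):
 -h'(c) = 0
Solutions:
 h(c) = C1


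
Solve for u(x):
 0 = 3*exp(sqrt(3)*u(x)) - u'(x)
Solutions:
 u(x) = sqrt(3)*(2*log(-1/(C1 + 3*x)) - log(3))/6


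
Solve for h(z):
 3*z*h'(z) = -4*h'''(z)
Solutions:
 h(z) = C1 + Integral(C2*airyai(-6^(1/3)*z/2) + C3*airybi(-6^(1/3)*z/2), z)


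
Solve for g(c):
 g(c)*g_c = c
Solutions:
 g(c) = -sqrt(C1 + c^2)
 g(c) = sqrt(C1 + c^2)


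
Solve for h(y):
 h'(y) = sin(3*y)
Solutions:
 h(y) = C1 - cos(3*y)/3


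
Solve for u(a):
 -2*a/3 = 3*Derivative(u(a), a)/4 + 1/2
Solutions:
 u(a) = C1 - 4*a^2/9 - 2*a/3


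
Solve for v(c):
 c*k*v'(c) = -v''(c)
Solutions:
 v(c) = Piecewise((-sqrt(2)*sqrt(pi)*C1*erf(sqrt(2)*c*sqrt(k)/2)/(2*sqrt(k)) - C2, (k > 0) | (k < 0)), (-C1*c - C2, True))


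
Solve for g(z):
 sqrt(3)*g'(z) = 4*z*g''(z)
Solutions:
 g(z) = C1 + C2*z^(sqrt(3)/4 + 1)


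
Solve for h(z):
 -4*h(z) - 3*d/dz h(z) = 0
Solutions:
 h(z) = C1*exp(-4*z/3)


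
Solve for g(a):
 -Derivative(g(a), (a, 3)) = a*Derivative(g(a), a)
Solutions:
 g(a) = C1 + Integral(C2*airyai(-a) + C3*airybi(-a), a)


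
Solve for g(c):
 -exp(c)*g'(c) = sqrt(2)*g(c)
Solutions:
 g(c) = C1*exp(sqrt(2)*exp(-c))


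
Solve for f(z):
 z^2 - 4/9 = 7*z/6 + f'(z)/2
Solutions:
 f(z) = C1 + 2*z^3/3 - 7*z^2/6 - 8*z/9


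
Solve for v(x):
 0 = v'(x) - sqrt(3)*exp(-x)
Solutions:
 v(x) = C1 - sqrt(3)*exp(-x)


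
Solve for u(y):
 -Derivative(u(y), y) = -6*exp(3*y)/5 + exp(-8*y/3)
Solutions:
 u(y) = C1 + 2*exp(3*y)/5 + 3*exp(-8*y/3)/8


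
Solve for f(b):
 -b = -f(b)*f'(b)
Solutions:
 f(b) = -sqrt(C1 + b^2)
 f(b) = sqrt(C1 + b^2)


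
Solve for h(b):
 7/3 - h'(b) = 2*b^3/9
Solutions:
 h(b) = C1 - b^4/18 + 7*b/3


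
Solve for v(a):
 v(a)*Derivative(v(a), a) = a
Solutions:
 v(a) = -sqrt(C1 + a^2)
 v(a) = sqrt(C1 + a^2)


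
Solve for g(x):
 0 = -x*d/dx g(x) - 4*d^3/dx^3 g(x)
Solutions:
 g(x) = C1 + Integral(C2*airyai(-2^(1/3)*x/2) + C3*airybi(-2^(1/3)*x/2), x)


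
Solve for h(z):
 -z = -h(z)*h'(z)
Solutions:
 h(z) = -sqrt(C1 + z^2)
 h(z) = sqrt(C1 + z^2)


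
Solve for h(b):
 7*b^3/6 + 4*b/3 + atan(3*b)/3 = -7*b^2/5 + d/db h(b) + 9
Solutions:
 h(b) = C1 + 7*b^4/24 + 7*b^3/15 + 2*b^2/3 + b*atan(3*b)/3 - 9*b - log(9*b^2 + 1)/18


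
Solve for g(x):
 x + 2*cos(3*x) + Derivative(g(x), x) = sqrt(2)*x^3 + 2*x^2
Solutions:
 g(x) = C1 + sqrt(2)*x^4/4 + 2*x^3/3 - x^2/2 - 2*sin(3*x)/3


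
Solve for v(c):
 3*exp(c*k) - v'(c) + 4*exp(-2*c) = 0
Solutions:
 v(c) = C1 - 2*exp(-2*c) + 3*exp(c*k)/k


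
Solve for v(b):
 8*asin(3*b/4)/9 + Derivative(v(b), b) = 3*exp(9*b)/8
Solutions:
 v(b) = C1 - 8*b*asin(3*b/4)/9 - 8*sqrt(16 - 9*b^2)/27 + exp(9*b)/24


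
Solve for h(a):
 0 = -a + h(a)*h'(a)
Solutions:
 h(a) = -sqrt(C1 + a^2)
 h(a) = sqrt(C1 + a^2)


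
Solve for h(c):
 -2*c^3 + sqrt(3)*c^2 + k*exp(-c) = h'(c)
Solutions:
 h(c) = C1 - c^4/2 + sqrt(3)*c^3/3 - k*exp(-c)


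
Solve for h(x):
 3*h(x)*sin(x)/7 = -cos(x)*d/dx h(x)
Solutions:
 h(x) = C1*cos(x)^(3/7)


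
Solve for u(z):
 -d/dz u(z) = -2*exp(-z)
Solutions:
 u(z) = C1 - 2*exp(-z)


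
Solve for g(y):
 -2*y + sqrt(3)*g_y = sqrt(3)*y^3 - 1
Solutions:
 g(y) = C1 + y^4/4 + sqrt(3)*y^2/3 - sqrt(3)*y/3


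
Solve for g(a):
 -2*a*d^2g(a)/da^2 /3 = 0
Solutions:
 g(a) = C1 + C2*a


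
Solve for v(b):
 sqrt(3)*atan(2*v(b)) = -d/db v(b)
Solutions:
 Integral(1/atan(2*_y), (_y, v(b))) = C1 - sqrt(3)*b


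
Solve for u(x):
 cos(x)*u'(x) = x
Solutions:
 u(x) = C1 + Integral(x/cos(x), x)


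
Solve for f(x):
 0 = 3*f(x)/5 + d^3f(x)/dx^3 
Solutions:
 f(x) = C3*exp(-3^(1/3)*5^(2/3)*x/5) + (C1*sin(3^(5/6)*5^(2/3)*x/10) + C2*cos(3^(5/6)*5^(2/3)*x/10))*exp(3^(1/3)*5^(2/3)*x/10)


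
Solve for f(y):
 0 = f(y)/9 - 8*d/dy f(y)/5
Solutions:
 f(y) = C1*exp(5*y/72)


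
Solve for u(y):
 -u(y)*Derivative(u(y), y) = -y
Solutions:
 u(y) = -sqrt(C1 + y^2)
 u(y) = sqrt(C1 + y^2)


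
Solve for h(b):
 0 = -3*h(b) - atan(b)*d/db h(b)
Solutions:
 h(b) = C1*exp(-3*Integral(1/atan(b), b))


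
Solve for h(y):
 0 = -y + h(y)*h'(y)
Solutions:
 h(y) = -sqrt(C1 + y^2)
 h(y) = sqrt(C1 + y^2)


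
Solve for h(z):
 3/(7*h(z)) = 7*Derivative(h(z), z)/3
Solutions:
 h(z) = -sqrt(C1 + 18*z)/7
 h(z) = sqrt(C1 + 18*z)/7


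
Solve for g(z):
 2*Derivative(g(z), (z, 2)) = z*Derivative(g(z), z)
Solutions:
 g(z) = C1 + C2*erfi(z/2)


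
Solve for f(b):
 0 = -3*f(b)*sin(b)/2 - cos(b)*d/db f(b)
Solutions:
 f(b) = C1*cos(b)^(3/2)


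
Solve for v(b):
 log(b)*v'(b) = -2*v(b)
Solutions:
 v(b) = C1*exp(-2*li(b))


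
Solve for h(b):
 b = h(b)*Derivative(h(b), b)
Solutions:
 h(b) = -sqrt(C1 + b^2)
 h(b) = sqrt(C1 + b^2)


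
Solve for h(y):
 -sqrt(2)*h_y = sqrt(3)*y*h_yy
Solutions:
 h(y) = C1 + C2*y^(1 - sqrt(6)/3)


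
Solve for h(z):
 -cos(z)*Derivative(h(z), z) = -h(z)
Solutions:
 h(z) = C1*sqrt(sin(z) + 1)/sqrt(sin(z) - 1)


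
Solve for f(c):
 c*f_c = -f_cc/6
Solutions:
 f(c) = C1 + C2*erf(sqrt(3)*c)


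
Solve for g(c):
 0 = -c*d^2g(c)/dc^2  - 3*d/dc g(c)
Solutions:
 g(c) = C1 + C2/c^2


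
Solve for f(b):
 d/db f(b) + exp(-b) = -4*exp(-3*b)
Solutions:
 f(b) = C1 + exp(-b) + 4*exp(-3*b)/3


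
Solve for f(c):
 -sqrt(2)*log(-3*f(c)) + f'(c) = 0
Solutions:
 -sqrt(2)*Integral(1/(log(-_y) + log(3)), (_y, f(c)))/2 = C1 - c


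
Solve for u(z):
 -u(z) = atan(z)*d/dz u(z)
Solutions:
 u(z) = C1*exp(-Integral(1/atan(z), z))


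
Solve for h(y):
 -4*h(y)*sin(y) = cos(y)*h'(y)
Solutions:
 h(y) = C1*cos(y)^4


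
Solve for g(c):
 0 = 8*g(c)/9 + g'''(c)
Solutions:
 g(c) = C3*exp(-2*3^(1/3)*c/3) + (C1*sin(3^(5/6)*c/3) + C2*cos(3^(5/6)*c/3))*exp(3^(1/3)*c/3)


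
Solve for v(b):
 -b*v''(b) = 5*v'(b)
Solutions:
 v(b) = C1 + C2/b^4


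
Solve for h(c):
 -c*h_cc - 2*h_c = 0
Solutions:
 h(c) = C1 + C2/c


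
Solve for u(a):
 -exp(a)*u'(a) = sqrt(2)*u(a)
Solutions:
 u(a) = C1*exp(sqrt(2)*exp(-a))


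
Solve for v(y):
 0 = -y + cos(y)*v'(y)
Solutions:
 v(y) = C1 + Integral(y/cos(y), y)


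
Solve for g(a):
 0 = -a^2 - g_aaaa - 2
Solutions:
 g(a) = C1 + C2*a + C3*a^2 + C4*a^3 - a^6/360 - a^4/12


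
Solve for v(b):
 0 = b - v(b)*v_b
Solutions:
 v(b) = -sqrt(C1 + b^2)
 v(b) = sqrt(C1 + b^2)


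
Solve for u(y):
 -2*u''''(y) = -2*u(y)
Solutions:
 u(y) = C1*exp(-y) + C2*exp(y) + C3*sin(y) + C4*cos(y)


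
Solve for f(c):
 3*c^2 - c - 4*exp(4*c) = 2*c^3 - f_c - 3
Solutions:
 f(c) = C1 + c^4/2 - c^3 + c^2/2 - 3*c + exp(4*c)


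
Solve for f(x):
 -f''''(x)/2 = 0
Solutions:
 f(x) = C1 + C2*x + C3*x^2 + C4*x^3


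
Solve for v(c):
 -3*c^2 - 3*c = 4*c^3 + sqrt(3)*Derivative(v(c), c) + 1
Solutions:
 v(c) = C1 - sqrt(3)*c^4/3 - sqrt(3)*c^3/3 - sqrt(3)*c^2/2 - sqrt(3)*c/3


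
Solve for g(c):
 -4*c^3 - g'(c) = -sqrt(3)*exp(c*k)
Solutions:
 g(c) = C1 - c^4 + sqrt(3)*exp(c*k)/k


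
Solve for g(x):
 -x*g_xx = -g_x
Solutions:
 g(x) = C1 + C2*x^2


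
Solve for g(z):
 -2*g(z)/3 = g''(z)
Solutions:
 g(z) = C1*sin(sqrt(6)*z/3) + C2*cos(sqrt(6)*z/3)


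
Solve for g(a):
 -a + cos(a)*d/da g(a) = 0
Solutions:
 g(a) = C1 + Integral(a/cos(a), a)


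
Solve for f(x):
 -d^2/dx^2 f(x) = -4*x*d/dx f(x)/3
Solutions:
 f(x) = C1 + C2*erfi(sqrt(6)*x/3)


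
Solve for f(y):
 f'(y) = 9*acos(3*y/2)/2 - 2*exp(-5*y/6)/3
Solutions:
 f(y) = C1 + 9*y*acos(3*y/2)/2 - 3*sqrt(4 - 9*y^2)/2 + 4*exp(-5*y/6)/5


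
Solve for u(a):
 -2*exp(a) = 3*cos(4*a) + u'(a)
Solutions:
 u(a) = C1 - 2*exp(a) - 3*sin(4*a)/4


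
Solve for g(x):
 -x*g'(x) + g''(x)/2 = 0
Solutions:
 g(x) = C1 + C2*erfi(x)


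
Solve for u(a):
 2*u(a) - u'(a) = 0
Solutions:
 u(a) = C1*exp(2*a)


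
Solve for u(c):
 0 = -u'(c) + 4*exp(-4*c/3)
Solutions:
 u(c) = C1 - 3*exp(-4*c/3)


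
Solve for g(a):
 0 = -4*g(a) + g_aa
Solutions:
 g(a) = C1*exp(-2*a) + C2*exp(2*a)


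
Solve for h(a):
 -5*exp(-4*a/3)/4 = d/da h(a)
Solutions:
 h(a) = C1 + 15*exp(-4*a/3)/16


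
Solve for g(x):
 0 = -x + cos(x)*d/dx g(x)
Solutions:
 g(x) = C1 + Integral(x/cos(x), x)


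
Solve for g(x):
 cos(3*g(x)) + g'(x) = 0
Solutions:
 g(x) = -asin((C1 + exp(6*x))/(C1 - exp(6*x)))/3 + pi/3
 g(x) = asin((C1 + exp(6*x))/(C1 - exp(6*x)))/3


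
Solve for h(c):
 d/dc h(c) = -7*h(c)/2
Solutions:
 h(c) = C1*exp(-7*c/2)


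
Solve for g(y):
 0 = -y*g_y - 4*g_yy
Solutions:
 g(y) = C1 + C2*erf(sqrt(2)*y/4)


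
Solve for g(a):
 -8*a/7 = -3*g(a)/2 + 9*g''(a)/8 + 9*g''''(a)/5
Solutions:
 g(a) = C1*exp(-sqrt(3)*a*sqrt(-15 + sqrt(2145))/12) + C2*exp(sqrt(3)*a*sqrt(-15 + sqrt(2145))/12) + C3*sin(sqrt(3)*a*sqrt(15 + sqrt(2145))/12) + C4*cos(sqrt(3)*a*sqrt(15 + sqrt(2145))/12) + 16*a/21


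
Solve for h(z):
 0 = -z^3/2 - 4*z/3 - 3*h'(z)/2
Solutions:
 h(z) = C1 - z^4/12 - 4*z^2/9


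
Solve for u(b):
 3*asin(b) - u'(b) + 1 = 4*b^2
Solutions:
 u(b) = C1 - 4*b^3/3 + 3*b*asin(b) + b + 3*sqrt(1 - b^2)


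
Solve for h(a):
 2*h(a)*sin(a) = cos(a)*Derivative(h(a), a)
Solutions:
 h(a) = C1/cos(a)^2


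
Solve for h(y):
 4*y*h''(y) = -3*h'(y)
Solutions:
 h(y) = C1 + C2*y^(1/4)


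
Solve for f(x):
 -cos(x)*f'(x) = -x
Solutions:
 f(x) = C1 + Integral(x/cos(x), x)


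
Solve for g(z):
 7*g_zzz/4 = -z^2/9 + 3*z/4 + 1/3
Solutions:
 g(z) = C1 + C2*z + C3*z^2 - z^5/945 + z^4/56 + 2*z^3/63


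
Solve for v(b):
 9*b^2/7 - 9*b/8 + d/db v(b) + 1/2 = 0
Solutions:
 v(b) = C1 - 3*b^3/7 + 9*b^2/16 - b/2


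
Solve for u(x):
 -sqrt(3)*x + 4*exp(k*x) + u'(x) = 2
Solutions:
 u(x) = C1 + sqrt(3)*x^2/2 + 2*x - 4*exp(k*x)/k


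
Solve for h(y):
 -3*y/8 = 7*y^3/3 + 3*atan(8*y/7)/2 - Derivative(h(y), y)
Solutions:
 h(y) = C1 + 7*y^4/12 + 3*y^2/16 + 3*y*atan(8*y/7)/2 - 21*log(64*y^2 + 49)/32


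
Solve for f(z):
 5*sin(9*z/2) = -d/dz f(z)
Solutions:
 f(z) = C1 + 10*cos(9*z/2)/9


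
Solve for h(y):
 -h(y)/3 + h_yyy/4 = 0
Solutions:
 h(y) = C3*exp(6^(2/3)*y/3) + (C1*sin(2^(2/3)*3^(1/6)*y/2) + C2*cos(2^(2/3)*3^(1/6)*y/2))*exp(-6^(2/3)*y/6)


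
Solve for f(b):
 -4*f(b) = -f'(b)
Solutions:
 f(b) = C1*exp(4*b)


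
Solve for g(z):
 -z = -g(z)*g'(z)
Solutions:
 g(z) = -sqrt(C1 + z^2)
 g(z) = sqrt(C1 + z^2)


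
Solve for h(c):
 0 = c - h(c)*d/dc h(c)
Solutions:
 h(c) = -sqrt(C1 + c^2)
 h(c) = sqrt(C1 + c^2)


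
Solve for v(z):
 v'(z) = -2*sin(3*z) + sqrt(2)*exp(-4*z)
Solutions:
 v(z) = C1 + 2*cos(3*z)/3 - sqrt(2)*exp(-4*z)/4


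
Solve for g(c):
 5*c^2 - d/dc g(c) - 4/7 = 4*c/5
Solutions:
 g(c) = C1 + 5*c^3/3 - 2*c^2/5 - 4*c/7


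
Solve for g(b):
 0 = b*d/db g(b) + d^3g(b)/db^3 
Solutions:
 g(b) = C1 + Integral(C2*airyai(-b) + C3*airybi(-b), b)


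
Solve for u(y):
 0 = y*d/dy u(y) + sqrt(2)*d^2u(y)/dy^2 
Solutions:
 u(y) = C1 + C2*erf(2^(1/4)*y/2)


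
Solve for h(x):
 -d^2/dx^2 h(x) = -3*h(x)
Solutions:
 h(x) = C1*exp(-sqrt(3)*x) + C2*exp(sqrt(3)*x)


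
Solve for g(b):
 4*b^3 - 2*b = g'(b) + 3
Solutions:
 g(b) = C1 + b^4 - b^2 - 3*b


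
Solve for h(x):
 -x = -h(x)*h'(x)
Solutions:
 h(x) = -sqrt(C1 + x^2)
 h(x) = sqrt(C1 + x^2)


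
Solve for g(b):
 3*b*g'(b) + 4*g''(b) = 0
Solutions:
 g(b) = C1 + C2*erf(sqrt(6)*b/4)


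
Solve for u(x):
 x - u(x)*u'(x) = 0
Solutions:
 u(x) = -sqrt(C1 + x^2)
 u(x) = sqrt(C1 + x^2)


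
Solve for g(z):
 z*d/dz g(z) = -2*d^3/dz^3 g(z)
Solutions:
 g(z) = C1 + Integral(C2*airyai(-2^(2/3)*z/2) + C3*airybi(-2^(2/3)*z/2), z)


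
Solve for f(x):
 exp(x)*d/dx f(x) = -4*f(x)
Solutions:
 f(x) = C1*exp(4*exp(-x))


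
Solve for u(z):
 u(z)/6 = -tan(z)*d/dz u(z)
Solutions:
 u(z) = C1/sin(z)^(1/6)


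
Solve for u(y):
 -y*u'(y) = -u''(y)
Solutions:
 u(y) = C1 + C2*erfi(sqrt(2)*y/2)


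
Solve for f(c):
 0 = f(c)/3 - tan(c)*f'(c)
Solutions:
 f(c) = C1*sin(c)^(1/3)


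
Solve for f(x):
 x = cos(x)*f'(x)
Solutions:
 f(x) = C1 + Integral(x/cos(x), x)


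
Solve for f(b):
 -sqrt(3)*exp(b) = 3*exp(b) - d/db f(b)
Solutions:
 f(b) = C1 + sqrt(3)*exp(b) + 3*exp(b)


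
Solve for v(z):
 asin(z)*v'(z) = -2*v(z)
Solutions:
 v(z) = C1*exp(-2*Integral(1/asin(z), z))


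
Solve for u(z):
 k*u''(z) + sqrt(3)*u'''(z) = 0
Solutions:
 u(z) = C1 + C2*z + C3*exp(-sqrt(3)*k*z/3)


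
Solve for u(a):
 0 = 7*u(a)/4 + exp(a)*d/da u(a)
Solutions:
 u(a) = C1*exp(7*exp(-a)/4)


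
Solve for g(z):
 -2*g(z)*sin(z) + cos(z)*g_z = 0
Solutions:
 g(z) = C1/cos(z)^2


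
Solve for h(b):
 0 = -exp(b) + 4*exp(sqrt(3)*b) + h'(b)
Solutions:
 h(b) = C1 + exp(b) - 4*sqrt(3)*exp(sqrt(3)*b)/3


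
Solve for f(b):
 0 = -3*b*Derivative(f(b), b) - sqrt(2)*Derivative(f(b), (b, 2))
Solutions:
 f(b) = C1 + C2*erf(2^(1/4)*sqrt(3)*b/2)


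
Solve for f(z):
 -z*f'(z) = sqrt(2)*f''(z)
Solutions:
 f(z) = C1 + C2*erf(2^(1/4)*z/2)


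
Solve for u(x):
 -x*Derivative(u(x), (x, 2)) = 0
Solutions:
 u(x) = C1 + C2*x


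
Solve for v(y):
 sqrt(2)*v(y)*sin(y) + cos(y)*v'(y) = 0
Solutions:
 v(y) = C1*cos(y)^(sqrt(2))


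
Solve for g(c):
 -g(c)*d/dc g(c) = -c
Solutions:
 g(c) = -sqrt(C1 + c^2)
 g(c) = sqrt(C1 + c^2)


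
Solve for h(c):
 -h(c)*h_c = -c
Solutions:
 h(c) = -sqrt(C1 + c^2)
 h(c) = sqrt(C1 + c^2)


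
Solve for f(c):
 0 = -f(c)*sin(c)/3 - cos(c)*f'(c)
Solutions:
 f(c) = C1*cos(c)^(1/3)


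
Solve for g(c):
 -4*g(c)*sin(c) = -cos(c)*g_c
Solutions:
 g(c) = C1/cos(c)^4


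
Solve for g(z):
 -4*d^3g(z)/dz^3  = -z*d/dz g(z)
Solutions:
 g(z) = C1 + Integral(C2*airyai(2^(1/3)*z/2) + C3*airybi(2^(1/3)*z/2), z)


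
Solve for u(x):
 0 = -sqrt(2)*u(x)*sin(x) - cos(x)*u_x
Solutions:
 u(x) = C1*cos(x)^(sqrt(2))


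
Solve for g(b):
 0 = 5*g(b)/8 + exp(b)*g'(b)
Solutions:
 g(b) = C1*exp(5*exp(-b)/8)


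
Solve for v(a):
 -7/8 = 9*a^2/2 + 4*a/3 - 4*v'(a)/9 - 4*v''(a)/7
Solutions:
 v(a) = C1 + C2*exp(-7*a/9) + 27*a^3/8 - 645*a^2/56 + 49527*a/1568


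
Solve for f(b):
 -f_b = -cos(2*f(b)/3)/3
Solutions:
 -b/3 - 3*log(sin(2*f(b)/3) - 1)/4 + 3*log(sin(2*f(b)/3) + 1)/4 = C1


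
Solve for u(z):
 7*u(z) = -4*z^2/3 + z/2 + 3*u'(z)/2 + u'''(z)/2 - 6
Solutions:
 u(z) = C3*exp(2*z) - 4*z^2/21 - z/98 + (C1*sin(sqrt(6)*z) + C2*cos(sqrt(6)*z))*exp(-z) - 1179/1372


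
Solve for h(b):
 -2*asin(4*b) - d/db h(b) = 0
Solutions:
 h(b) = C1 - 2*b*asin(4*b) - sqrt(1 - 16*b^2)/2


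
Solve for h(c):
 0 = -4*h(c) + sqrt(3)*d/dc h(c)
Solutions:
 h(c) = C1*exp(4*sqrt(3)*c/3)


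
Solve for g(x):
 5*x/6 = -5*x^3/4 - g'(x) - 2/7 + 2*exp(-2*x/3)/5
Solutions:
 g(x) = C1 - 5*x^4/16 - 5*x^2/12 - 2*x/7 - 3*exp(-2*x/3)/5


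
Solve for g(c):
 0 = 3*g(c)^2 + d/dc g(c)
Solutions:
 g(c) = 1/(C1 + 3*c)


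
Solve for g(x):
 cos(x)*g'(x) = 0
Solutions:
 g(x) = C1


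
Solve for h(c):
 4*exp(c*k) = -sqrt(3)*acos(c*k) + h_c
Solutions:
 h(c) = C1 + 4*Piecewise((exp(c*k)/k, Ne(k, 0)), (c, True)) + sqrt(3)*Piecewise((c*acos(c*k) - sqrt(-c^2*k^2 + 1)/k, Ne(k, 0)), (pi*c/2, True))


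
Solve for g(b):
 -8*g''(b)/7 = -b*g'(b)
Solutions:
 g(b) = C1 + C2*erfi(sqrt(7)*b/4)


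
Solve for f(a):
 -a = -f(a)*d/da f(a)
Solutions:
 f(a) = -sqrt(C1 + a^2)
 f(a) = sqrt(C1 + a^2)


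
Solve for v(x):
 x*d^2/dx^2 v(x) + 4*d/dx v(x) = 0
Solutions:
 v(x) = C1 + C2/x^3


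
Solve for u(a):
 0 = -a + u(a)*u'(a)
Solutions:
 u(a) = -sqrt(C1 + a^2)
 u(a) = sqrt(C1 + a^2)


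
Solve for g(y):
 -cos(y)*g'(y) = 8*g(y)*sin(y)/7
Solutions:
 g(y) = C1*cos(y)^(8/7)


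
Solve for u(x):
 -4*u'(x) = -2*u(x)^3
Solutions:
 u(x) = -sqrt(-1/(C1 + x))
 u(x) = sqrt(-1/(C1 + x))


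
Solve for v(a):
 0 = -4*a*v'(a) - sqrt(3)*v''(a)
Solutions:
 v(a) = C1 + C2*erf(sqrt(2)*3^(3/4)*a/3)


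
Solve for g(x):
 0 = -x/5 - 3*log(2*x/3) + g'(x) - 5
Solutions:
 g(x) = C1 + x^2/10 + 3*x*log(x) + x*log(8/27) + 2*x


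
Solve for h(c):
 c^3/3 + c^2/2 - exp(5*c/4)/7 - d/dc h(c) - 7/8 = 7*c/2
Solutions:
 h(c) = C1 + c^4/12 + c^3/6 - 7*c^2/4 - 7*c/8 - 4*exp(5*c/4)/35


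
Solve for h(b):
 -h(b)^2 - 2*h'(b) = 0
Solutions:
 h(b) = 2/(C1 + b)


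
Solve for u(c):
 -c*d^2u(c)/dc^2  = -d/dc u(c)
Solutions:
 u(c) = C1 + C2*c^2


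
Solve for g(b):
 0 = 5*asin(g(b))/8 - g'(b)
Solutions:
 Integral(1/asin(_y), (_y, g(b))) = C1 + 5*b/8


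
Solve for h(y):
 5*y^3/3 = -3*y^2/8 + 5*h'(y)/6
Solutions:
 h(y) = C1 + y^4/2 + 3*y^3/20


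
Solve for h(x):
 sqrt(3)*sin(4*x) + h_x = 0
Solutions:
 h(x) = C1 + sqrt(3)*cos(4*x)/4


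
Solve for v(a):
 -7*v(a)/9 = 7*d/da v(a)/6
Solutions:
 v(a) = C1*exp(-2*a/3)


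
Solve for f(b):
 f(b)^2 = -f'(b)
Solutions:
 f(b) = 1/(C1 + b)


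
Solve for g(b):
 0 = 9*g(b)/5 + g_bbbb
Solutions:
 g(b) = (C1*sin(5^(3/4)*sqrt(6)*b/10) + C2*cos(5^(3/4)*sqrt(6)*b/10))*exp(-5^(3/4)*sqrt(6)*b/10) + (C3*sin(5^(3/4)*sqrt(6)*b/10) + C4*cos(5^(3/4)*sqrt(6)*b/10))*exp(5^(3/4)*sqrt(6)*b/10)


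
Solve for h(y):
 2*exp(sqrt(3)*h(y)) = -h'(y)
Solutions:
 h(y) = sqrt(3)*(2*log(1/(C1 + 2*y)) - log(3))/6


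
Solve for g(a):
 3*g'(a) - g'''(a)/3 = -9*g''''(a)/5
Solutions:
 g(a) = C1 + C2*exp(a*(10*2^(1/3)*5^(2/3)/(243*sqrt(531141) + 177097)^(1/3) + 20 + 2^(2/3)*5^(1/3)*(243*sqrt(531141) + 177097)^(1/3))/324)*sin(10^(1/3)*sqrt(3)*a*(-2^(1/3)*(243*sqrt(531141) + 177097)^(1/3) + 10*5^(1/3)/(243*sqrt(531141) + 177097)^(1/3))/324) + C3*exp(a*(10*2^(1/3)*5^(2/3)/(243*sqrt(531141) + 177097)^(1/3) + 20 + 2^(2/3)*5^(1/3)*(243*sqrt(531141) + 177097)^(1/3))/324)*cos(10^(1/3)*sqrt(3)*a*(-2^(1/3)*(243*sqrt(531141) + 177097)^(1/3) + 10*5^(1/3)/(243*sqrt(531141) + 177097)^(1/3))/324) + C4*exp(a*(-2^(2/3)*5^(1/3)*(243*sqrt(531141) + 177097)^(1/3) - 10*2^(1/3)*5^(2/3)/(243*sqrt(531141) + 177097)^(1/3) + 10)/162)


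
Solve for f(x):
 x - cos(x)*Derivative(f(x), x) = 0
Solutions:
 f(x) = C1 + Integral(x/cos(x), x)


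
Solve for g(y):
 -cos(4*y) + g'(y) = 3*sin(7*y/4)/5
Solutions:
 g(y) = C1 + sin(4*y)/4 - 12*cos(7*y/4)/35


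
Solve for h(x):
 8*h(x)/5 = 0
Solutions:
 h(x) = 0


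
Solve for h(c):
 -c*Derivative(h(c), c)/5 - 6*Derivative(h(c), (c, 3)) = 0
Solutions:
 h(c) = C1 + Integral(C2*airyai(-30^(2/3)*c/30) + C3*airybi(-30^(2/3)*c/30), c)


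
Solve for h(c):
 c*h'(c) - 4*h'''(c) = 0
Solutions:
 h(c) = C1 + Integral(C2*airyai(2^(1/3)*c/2) + C3*airybi(2^(1/3)*c/2), c)


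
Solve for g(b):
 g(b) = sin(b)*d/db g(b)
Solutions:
 g(b) = C1*sqrt(cos(b) - 1)/sqrt(cos(b) + 1)


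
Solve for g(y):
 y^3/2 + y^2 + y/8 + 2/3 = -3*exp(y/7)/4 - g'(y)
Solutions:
 g(y) = C1 - y^4/8 - y^3/3 - y^2/16 - 2*y/3 - 21*exp(y/7)/4


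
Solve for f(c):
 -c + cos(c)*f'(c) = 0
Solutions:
 f(c) = C1 + Integral(c/cos(c), c)


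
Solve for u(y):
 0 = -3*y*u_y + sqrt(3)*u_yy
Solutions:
 u(y) = C1 + C2*erfi(sqrt(2)*3^(1/4)*y/2)


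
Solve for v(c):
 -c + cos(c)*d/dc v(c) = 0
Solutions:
 v(c) = C1 + Integral(c/cos(c), c)


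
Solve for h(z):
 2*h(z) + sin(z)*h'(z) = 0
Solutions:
 h(z) = C1*(cos(z) + 1)/(cos(z) - 1)


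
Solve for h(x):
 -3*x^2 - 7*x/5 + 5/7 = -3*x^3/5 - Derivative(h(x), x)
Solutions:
 h(x) = C1 - 3*x^4/20 + x^3 + 7*x^2/10 - 5*x/7


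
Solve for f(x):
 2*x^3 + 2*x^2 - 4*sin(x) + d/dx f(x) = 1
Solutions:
 f(x) = C1 - x^4/2 - 2*x^3/3 + x - 4*cos(x)


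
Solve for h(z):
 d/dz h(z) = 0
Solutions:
 h(z) = C1


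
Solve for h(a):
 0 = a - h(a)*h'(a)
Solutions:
 h(a) = -sqrt(C1 + a^2)
 h(a) = sqrt(C1 + a^2)


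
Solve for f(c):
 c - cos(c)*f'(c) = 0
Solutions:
 f(c) = C1 + Integral(c/cos(c), c)


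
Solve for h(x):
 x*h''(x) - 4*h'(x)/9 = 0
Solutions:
 h(x) = C1 + C2*x^(13/9)


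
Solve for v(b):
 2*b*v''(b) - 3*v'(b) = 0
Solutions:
 v(b) = C1 + C2*b^(5/2)


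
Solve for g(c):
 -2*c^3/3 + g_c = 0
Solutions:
 g(c) = C1 + c^4/6


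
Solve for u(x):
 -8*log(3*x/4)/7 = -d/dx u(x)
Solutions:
 u(x) = C1 + 8*x*log(x)/7 - 16*x*log(2)/7 - 8*x/7 + 8*x*log(3)/7


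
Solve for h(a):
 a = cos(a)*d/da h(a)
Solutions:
 h(a) = C1 + Integral(a/cos(a), a)


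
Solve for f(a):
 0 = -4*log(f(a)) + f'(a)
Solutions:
 li(f(a)) = C1 + 4*a


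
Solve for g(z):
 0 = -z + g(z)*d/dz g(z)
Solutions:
 g(z) = -sqrt(C1 + z^2)
 g(z) = sqrt(C1 + z^2)


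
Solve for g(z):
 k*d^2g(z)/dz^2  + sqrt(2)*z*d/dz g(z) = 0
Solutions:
 g(z) = C1 + C2*sqrt(k)*erf(2^(3/4)*z*sqrt(1/k)/2)


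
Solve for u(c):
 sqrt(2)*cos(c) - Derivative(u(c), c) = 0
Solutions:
 u(c) = C1 + sqrt(2)*sin(c)


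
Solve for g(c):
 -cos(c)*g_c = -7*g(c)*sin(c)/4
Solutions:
 g(c) = C1/cos(c)^(7/4)


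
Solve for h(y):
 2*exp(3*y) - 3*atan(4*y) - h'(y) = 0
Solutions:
 h(y) = C1 - 3*y*atan(4*y) + 2*exp(3*y)/3 + 3*log(16*y^2 + 1)/8


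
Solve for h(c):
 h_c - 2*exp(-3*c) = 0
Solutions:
 h(c) = C1 - 2*exp(-3*c)/3


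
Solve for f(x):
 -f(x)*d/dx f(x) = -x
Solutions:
 f(x) = -sqrt(C1 + x^2)
 f(x) = sqrt(C1 + x^2)


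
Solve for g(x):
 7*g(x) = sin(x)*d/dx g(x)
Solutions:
 g(x) = C1*sqrt(cos(x) - 1)*(cos(x)^3 - 3*cos(x)^2 + 3*cos(x) - 1)/(sqrt(cos(x) + 1)*(cos(x)^3 + 3*cos(x)^2 + 3*cos(x) + 1))


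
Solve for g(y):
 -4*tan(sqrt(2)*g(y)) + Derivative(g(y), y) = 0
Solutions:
 g(y) = sqrt(2)*(pi - asin(C1*exp(4*sqrt(2)*y)))/2
 g(y) = sqrt(2)*asin(C1*exp(4*sqrt(2)*y))/2


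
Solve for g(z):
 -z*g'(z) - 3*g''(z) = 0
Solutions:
 g(z) = C1 + C2*erf(sqrt(6)*z/6)


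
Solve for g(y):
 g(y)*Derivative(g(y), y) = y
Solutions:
 g(y) = -sqrt(C1 + y^2)
 g(y) = sqrt(C1 + y^2)


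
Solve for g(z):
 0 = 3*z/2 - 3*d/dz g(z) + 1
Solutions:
 g(z) = C1 + z^2/4 + z/3


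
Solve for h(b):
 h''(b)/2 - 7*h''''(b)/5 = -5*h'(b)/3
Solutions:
 h(b) = C1 + C2*exp(-210^(1/3)*b*(210^(1/3)/(sqrt(43890) + 210)^(1/3) + (sqrt(43890) + 210)^(1/3))/84)*sin(3^(1/6)*70^(1/3)*b*(-3^(2/3)*(sqrt(43890) + 210)^(1/3) + 3*70^(1/3)/(sqrt(43890) + 210)^(1/3))/84) + C3*exp(-210^(1/3)*b*(210^(1/3)/(sqrt(43890) + 210)^(1/3) + (sqrt(43890) + 210)^(1/3))/84)*cos(3^(1/6)*70^(1/3)*b*(-3^(2/3)*(sqrt(43890) + 210)^(1/3) + 3*70^(1/3)/(sqrt(43890) + 210)^(1/3))/84) + C4*exp(210^(1/3)*b*(210^(1/3)/(sqrt(43890) + 210)^(1/3) + (sqrt(43890) + 210)^(1/3))/42)


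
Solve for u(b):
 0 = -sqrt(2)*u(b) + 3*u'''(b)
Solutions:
 u(b) = C3*exp(2^(1/6)*3^(2/3)*b/3) + (C1*sin(6^(1/6)*b/2) + C2*cos(6^(1/6)*b/2))*exp(-2^(1/6)*3^(2/3)*b/6)


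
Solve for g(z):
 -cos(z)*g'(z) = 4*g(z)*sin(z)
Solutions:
 g(z) = C1*cos(z)^4


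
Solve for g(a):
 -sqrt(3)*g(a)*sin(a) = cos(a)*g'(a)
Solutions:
 g(a) = C1*cos(a)^(sqrt(3))


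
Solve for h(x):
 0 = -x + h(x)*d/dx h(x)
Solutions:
 h(x) = -sqrt(C1 + x^2)
 h(x) = sqrt(C1 + x^2)


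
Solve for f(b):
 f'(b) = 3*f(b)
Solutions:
 f(b) = C1*exp(3*b)


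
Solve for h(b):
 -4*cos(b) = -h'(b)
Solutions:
 h(b) = C1 + 4*sin(b)


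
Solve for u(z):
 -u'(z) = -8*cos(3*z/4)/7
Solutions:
 u(z) = C1 + 32*sin(3*z/4)/21


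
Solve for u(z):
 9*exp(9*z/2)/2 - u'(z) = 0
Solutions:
 u(z) = C1 + exp(9*z/2)


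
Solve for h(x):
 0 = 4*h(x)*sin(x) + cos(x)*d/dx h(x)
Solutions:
 h(x) = C1*cos(x)^4


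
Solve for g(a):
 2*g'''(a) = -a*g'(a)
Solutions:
 g(a) = C1 + Integral(C2*airyai(-2^(2/3)*a/2) + C3*airybi(-2^(2/3)*a/2), a)


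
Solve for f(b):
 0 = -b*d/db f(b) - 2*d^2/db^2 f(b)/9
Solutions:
 f(b) = C1 + C2*erf(3*b/2)


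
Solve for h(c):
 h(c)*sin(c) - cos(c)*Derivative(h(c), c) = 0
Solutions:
 h(c) = C1/cos(c)


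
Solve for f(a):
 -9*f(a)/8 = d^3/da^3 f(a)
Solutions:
 f(a) = C3*exp(-3^(2/3)*a/2) + (C1*sin(3*3^(1/6)*a/4) + C2*cos(3*3^(1/6)*a/4))*exp(3^(2/3)*a/4)
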